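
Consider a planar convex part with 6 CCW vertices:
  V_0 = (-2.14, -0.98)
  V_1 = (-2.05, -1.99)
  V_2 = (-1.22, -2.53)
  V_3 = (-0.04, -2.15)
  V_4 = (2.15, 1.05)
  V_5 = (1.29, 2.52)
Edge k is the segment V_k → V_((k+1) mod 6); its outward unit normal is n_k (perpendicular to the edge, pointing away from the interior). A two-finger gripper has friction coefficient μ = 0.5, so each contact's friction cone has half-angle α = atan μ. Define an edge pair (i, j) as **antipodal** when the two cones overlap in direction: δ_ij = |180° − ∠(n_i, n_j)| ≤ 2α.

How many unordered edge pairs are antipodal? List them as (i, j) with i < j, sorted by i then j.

count = 5; pairs: (0,3), (0,4), (1,4), (2,5), (3,5)

α = atan 0.5 = 26.57°;  2α = 53.13°
n_0 = (-0.9961, -0.0888)
n_1 = (-0.5453, -0.8382)
n_2 = (+0.3065, -0.9519)
n_3 = (+0.8252, -0.5648)
n_4 = (+0.8631, +0.5050)
n_5 = (-0.7142, +0.6999)
  (0,1): δ = 128.14°  ·
  (0,2): δ = 77.24°  ·
  (0,3): δ = 39.48°  ✓
  (0,4): δ = 25.24°  ✓
  (0,5): δ = 130.49°  ·
  (1,2): δ = 129.10°  ·
  (1,3): δ = 91.34°  ·
  (1,4): δ = 26.62°  ✓
  (1,5): δ = 78.63°  ·
  (2,3): δ = 142.24°  ·
  (2,4): δ = 77.52°  ·
  (2,5): δ = 27.73°  ✓
  (3,4): δ = 115.28°  ·
  (3,5): δ = 10.03°  ✓
  (4,5): δ = 74.75°  ·
antipodal pairs: 5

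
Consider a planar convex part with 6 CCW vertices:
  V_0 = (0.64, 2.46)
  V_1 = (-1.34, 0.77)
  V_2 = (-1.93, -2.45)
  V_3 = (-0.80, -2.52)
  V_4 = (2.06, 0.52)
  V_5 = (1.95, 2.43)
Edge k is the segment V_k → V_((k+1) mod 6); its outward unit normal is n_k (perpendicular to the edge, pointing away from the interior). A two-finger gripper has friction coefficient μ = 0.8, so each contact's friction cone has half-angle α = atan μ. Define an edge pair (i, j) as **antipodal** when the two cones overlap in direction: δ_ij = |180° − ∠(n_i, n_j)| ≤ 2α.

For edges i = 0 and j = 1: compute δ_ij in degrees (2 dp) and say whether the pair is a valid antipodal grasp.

α = atan 0.8 = 38.66°;  2α = 77.32°
edge 0: e_0 = (-1.98, -1.69);  n_0 = (-0.6492, +0.7606)
edge 1: e_1 = (-0.59, -3.22);  n_1 = (-0.9836, +0.1802)
∠(n_0, n_1) = 39.13°
δ = |180° − 39.13°| = 140.87°
140.87° > 2α = 77.32°  →  invalid

δ = 140.87°, invalid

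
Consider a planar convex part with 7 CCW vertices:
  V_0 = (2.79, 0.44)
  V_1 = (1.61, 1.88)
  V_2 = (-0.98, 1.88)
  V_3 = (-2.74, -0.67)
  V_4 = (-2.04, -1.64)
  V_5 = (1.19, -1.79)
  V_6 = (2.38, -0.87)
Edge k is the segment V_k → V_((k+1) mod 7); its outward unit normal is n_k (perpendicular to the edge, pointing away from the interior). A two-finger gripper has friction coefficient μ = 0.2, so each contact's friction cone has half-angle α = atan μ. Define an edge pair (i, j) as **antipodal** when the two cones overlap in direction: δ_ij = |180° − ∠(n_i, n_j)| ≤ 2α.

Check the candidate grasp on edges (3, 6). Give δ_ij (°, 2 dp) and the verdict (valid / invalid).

α = atan 0.2 = 11.31°;  2α = 22.62°
edge 3: e_3 = (+0.70, -0.97);  n_3 = (-0.8109, -0.5852)
edge 6: e_6 = (+0.41, +1.31);  n_6 = (+0.9544, -0.2987)
∠(n_3, n_6) = 126.80°
δ = |180° − 126.80°| = 53.20°
53.20° > 2α = 22.62°  →  invalid

δ = 53.20°, invalid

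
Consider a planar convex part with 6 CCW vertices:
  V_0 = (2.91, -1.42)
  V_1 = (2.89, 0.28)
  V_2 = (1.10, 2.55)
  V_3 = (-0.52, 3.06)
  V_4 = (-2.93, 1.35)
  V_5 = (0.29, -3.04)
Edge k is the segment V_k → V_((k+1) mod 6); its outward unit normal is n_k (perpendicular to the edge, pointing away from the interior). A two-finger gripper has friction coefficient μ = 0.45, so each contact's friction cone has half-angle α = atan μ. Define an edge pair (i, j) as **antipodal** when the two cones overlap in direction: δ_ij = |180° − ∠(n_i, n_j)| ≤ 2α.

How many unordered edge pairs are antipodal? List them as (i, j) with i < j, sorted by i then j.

α = atan 0.45 = 24.23°;  2α = 48.46°
n_0 = (+0.9999, +0.0118)
n_1 = (+0.7852, +0.6192)
n_2 = (+0.3003, +0.9538)
n_3 = (-0.5787, +0.8156)
n_4 = (-0.8063, -0.5914)
n_5 = (+0.5259, -0.8505)
  (0,1): δ = 142.42°  ·
  (0,2): δ = 108.15°  ·
  (0,3): δ = 55.32°  ·
  (0,4): δ = 35.59°  ✓
  (0,5): δ = 121.06°  ·
  (1,2): δ = 145.73°  ·
  (1,3): δ = 92.90°  ·
  (1,4): δ = 2.00°  ✓
  (1,5): δ = 83.47°  ·
  (2,3): δ = 127.17°  ·
  (2,4): δ = 36.27°  ✓
  (2,5): δ = 49.20°  ·
  (3,4): δ = 89.10°  ·
  (3,5): δ = 3.63°  ✓
  (4,5): δ = 94.53°  ·
antipodal pairs: 4

count = 4; pairs: (0,4), (1,4), (2,4), (3,5)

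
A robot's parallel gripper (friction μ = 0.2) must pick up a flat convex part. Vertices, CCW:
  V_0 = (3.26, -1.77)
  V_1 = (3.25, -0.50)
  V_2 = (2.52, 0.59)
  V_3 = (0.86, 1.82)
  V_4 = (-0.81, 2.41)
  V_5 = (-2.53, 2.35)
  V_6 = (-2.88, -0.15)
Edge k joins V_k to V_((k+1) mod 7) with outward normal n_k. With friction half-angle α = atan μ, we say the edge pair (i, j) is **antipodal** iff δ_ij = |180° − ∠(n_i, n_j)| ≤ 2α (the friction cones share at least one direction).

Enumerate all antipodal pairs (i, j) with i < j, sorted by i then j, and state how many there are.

count = 4; pairs: (0,5), (2,6), (3,6), (4,6)

α = atan 0.2 = 11.31°;  2α = 22.62°
n_0 = (+1.0000, +0.0079)
n_1 = (+0.8309, +0.5565)
n_2 = (+0.5953, +0.8035)
n_3 = (+0.3331, +0.9429)
n_4 = (-0.0349, +0.9994)
n_5 = (-0.9903, +0.1386)
n_6 = (-0.2551, -0.9669)
  (0,1): δ = 146.64°  ·
  (0,2): δ = 126.99°  ·
  (0,3): δ = 109.91°  ·
  (0,4): δ = 88.45°  ·
  (0,5): δ = 8.42°  ✓
  (0,6): δ = 74.77°  ·
  (1,2): δ = 160.35°  ·
  (1,3): δ = 143.27°  ·
  (1,4): δ = 121.81°  ·
  (1,5): δ = 41.78°  ·
  (1,6): δ = 41.41°  ·
  (2,3): δ = 162.92°  ·
  (2,4): δ = 141.47°  ·
  (2,5): δ = 61.43°  ·
  (2,6): δ = 21.76°  ✓
  (3,4): δ = 158.54°  ·
  (3,5): δ = 78.51°  ·
  (3,6): δ = 4.68°  ✓
  (4,5): δ = 99.97°  ·
  (4,6): δ = 16.78°  ✓
  (5,6): δ = 96.81°  ·
antipodal pairs: 4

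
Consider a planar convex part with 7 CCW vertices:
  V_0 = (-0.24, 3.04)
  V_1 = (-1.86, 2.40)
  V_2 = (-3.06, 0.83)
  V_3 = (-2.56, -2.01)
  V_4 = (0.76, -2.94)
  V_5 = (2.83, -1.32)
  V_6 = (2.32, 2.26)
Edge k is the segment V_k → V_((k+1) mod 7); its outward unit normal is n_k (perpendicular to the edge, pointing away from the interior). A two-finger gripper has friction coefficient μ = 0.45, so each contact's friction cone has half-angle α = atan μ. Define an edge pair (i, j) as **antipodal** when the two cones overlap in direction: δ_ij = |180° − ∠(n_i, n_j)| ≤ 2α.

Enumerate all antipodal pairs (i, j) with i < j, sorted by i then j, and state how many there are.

count = 6; pairs: (0,3), (0,4), (1,4), (1,5), (2,5), (3,6)

α = atan 0.45 = 24.23°;  2α = 48.46°
n_0 = (-0.3674, +0.9301)
n_1 = (-0.7945, +0.6073)
n_2 = (-0.9849, -0.1734)
n_3 = (-0.2697, -0.9629)
n_4 = (+0.6163, -0.7875)
n_5 = (+0.9900, +0.1410)
n_6 = (+0.2915, +0.9566)
  (0,1): δ = 148.95°  ·
  (0,2): δ = 101.57°  ·
  (0,3): δ = 37.21°  ✓
  (0,4): δ = 16.49°  ✓
  (0,5): δ = 76.55°  ·
  (0,6): δ = 141.50°  ·
  (1,2): δ = 132.62°  ·
  (1,3): δ = 68.26°  ·
  (1,4): δ = 14.56°  ✓
  (1,5): δ = 45.50°  ✓
  (1,6): δ = 110.45°  ·
  (2,3): δ = 115.63°  ·
  (2,4): δ = 61.94°  ·
  (2,5): δ = 1.88°  ✓
  (2,6): δ = 63.07°  ·
  (3,4): δ = 126.30°  ·
  (3,5): δ = 66.24°  ·
  (3,6): δ = 1.30°  ✓
  (4,5): δ = 119.94°  ·
  (4,6): δ = 54.99°  ·
  (5,6): δ = 115.05°  ·
antipodal pairs: 6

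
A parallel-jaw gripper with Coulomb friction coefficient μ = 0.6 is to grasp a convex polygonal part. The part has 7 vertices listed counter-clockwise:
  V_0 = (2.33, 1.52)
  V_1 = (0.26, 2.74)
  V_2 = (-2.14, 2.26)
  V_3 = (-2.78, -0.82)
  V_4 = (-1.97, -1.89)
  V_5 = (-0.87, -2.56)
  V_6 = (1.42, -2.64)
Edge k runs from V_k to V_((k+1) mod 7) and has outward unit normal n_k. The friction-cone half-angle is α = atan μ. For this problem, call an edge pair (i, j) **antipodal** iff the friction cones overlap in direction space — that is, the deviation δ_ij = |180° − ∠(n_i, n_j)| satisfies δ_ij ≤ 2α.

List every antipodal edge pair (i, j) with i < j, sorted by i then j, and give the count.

α = atan 0.6 = 30.96°;  2α = 61.93°
n_0 = (+0.5077, +0.8615)
n_1 = (-0.1961, +0.9806)
n_2 = (-0.9791, +0.2034)
n_3 = (-0.7973, -0.6036)
n_4 = (-0.5202, -0.8540)
n_5 = (-0.0349, -0.9994)
n_6 = (+0.9769, -0.2137)
  (0,1): δ = 138.18°  ·
  (0,2): δ = 71.22°  ·
  (0,3): δ = 22.36°  ✓
  (0,4): δ = 0.83°  ✓
  (0,5): δ = 28.51°  ✓
  (0,6): δ = 108.17°  ·
  (1,2): δ = 113.05°  ·
  (1,3): δ = 64.18°  ·
  (1,4): δ = 42.66°  ✓
  (1,5): δ = 13.31°  ✓
  (1,6): δ = 66.35°  ·
  (2,3): δ = 131.14°  ·
  (2,4): δ = 109.61°  ·
  (2,5): δ = 80.26°  ·
  (2,6): δ = 0.60°  ✓
  (3,4): δ = 158.47°  ·
  (3,5): δ = 129.13°  ·
  (3,6): δ = 49.47°  ✓
  (4,5): δ = 150.66°  ·
  (4,6): δ = 70.99°  ·
  (5,6): δ = 100.34°  ·
antipodal pairs: 7

count = 7; pairs: (0,3), (0,4), (0,5), (1,4), (1,5), (2,6), (3,6)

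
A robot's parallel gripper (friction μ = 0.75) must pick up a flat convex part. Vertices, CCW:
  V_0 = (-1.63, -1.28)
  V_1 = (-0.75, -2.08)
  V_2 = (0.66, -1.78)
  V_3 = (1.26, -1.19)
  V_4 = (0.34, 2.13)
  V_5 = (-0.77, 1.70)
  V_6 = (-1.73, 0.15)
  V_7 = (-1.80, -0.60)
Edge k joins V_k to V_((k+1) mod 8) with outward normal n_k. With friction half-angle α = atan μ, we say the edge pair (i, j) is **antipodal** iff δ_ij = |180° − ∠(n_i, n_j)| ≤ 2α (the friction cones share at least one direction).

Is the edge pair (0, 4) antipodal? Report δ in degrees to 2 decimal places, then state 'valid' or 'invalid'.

δ = 63.45°, valid

α = atan 0.75 = 36.87°;  2α = 73.74°
edge 0: e_0 = (+0.88, -0.80);  n_0 = (-0.6727, -0.7399)
edge 4: e_4 = (-1.11, -0.43);  n_4 = (-0.3612, +0.9325)
∠(n_0, n_4) = 116.55°
δ = |180° − 116.55°| = 63.45°
63.45° ≤ 2α = 73.74°  →  valid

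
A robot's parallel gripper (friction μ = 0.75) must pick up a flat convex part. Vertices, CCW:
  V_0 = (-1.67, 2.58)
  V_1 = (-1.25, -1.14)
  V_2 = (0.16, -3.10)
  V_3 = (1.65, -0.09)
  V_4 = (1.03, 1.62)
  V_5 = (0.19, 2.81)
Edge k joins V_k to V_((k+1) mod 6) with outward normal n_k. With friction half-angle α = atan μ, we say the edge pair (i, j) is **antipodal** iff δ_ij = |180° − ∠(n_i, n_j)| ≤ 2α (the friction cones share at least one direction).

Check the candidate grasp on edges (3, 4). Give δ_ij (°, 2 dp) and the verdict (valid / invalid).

δ = 164.71°, invalid

α = atan 0.75 = 36.87°;  2α = 73.74°
edge 3: e_3 = (-0.62, +1.71);  n_3 = (+0.9401, +0.3409)
edge 4: e_4 = (-0.84, +1.19);  n_4 = (+0.8170, +0.5767)
∠(n_3, n_4) = 15.29°
δ = |180° − 15.29°| = 164.71°
164.71° > 2α = 73.74°  →  invalid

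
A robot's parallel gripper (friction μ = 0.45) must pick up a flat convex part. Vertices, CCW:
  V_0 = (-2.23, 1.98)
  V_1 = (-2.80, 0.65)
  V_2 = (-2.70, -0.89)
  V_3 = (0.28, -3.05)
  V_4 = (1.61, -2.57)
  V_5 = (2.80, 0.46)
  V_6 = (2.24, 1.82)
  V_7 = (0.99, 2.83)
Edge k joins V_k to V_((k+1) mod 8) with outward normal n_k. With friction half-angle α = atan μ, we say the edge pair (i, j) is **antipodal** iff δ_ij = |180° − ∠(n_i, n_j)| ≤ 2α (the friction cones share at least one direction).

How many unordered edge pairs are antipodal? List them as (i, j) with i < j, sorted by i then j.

α = atan 0.45 = 24.23°;  2α = 48.46°
n_0 = (-0.9191, +0.3939)
n_1 = (-0.9979, -0.0648)
n_2 = (-0.5869, -0.8097)
n_3 = (+0.3395, -0.9406)
n_4 = (+0.9308, -0.3656)
n_5 = (+0.9247, +0.3807)
n_6 = (+0.6285, +0.7778)
n_7 = (-0.2552, +0.9669)
  (0,1): δ = 153.09°  ·
  (0,2): δ = 102.74°  ·
  (0,3): δ = 46.96°  ✓
  (0,4): δ = 1.76°  ✓
  (0,5): δ = 45.58°  ✓
  (0,6): δ = 74.26°  ·
  (0,7): δ = 127.99°  ·
  (1,2): δ = 129.65°  ·
  (1,3): δ = 73.87°  ·
  (1,4): δ = 25.16°  ✓
  (1,5): δ = 18.66°  ✓
  (1,6): δ = 47.35°  ✓
  (1,7): δ = 101.07°  ·
  (2,3): δ = 124.22°  ·
  (2,4): δ = 75.51°  ·
  (2,5): δ = 31.68°  ✓
  (2,6): δ = 3.00°  ✓
  (2,7): δ = 50.72°  ·
  (3,4): δ = 131.29°  ·
  (3,5): δ = 87.46°  ·
  (3,6): δ = 58.78°  ·
  (3,7): δ = 5.06°  ✓
  (4,5): δ = 136.18°  ·
  (4,6): δ = 107.50°  ·
  (4,7): δ = 53.77°  ·
  (5,6): δ = 151.32°  ·
  (5,7): δ = 97.59°  ·
  (6,7): δ = 126.27°  ·
antipodal pairs: 9

count = 9; pairs: (0,3), (0,4), (0,5), (1,4), (1,5), (1,6), (2,5), (2,6), (3,7)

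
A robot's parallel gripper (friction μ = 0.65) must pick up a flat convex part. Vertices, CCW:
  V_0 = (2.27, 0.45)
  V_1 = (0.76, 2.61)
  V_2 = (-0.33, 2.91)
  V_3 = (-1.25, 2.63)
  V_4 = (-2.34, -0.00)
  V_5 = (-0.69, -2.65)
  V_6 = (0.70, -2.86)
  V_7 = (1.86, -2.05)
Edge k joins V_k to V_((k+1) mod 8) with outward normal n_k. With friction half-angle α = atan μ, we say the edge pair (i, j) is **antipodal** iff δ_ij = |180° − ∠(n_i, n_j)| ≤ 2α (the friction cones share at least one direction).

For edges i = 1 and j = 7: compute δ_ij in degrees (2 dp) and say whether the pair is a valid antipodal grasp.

δ = 96.07°, invalid

α = atan 0.65 = 33.02°;  2α = 66.05°
edge 1: e_1 = (-1.09, +0.30);  n_1 = (+0.2654, +0.9641)
edge 7: e_7 = (+0.41, +2.50);  n_7 = (+0.9868, -0.1618)
∠(n_1, n_7) = 83.93°
δ = |180° − 83.93°| = 96.07°
96.07° > 2α = 66.05°  →  invalid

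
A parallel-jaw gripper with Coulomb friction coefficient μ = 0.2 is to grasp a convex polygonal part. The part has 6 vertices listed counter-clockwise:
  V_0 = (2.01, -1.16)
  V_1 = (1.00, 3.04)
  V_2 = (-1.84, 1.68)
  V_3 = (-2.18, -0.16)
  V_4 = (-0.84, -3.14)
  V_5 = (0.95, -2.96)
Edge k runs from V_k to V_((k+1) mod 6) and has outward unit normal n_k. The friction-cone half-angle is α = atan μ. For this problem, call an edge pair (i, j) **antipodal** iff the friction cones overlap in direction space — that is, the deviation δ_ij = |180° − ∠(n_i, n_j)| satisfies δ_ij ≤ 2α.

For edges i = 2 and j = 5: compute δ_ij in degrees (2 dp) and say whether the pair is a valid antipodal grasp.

δ = 20.02°, valid

α = atan 0.2 = 11.31°;  2α = 22.62°
edge 2: e_2 = (-0.34, -1.84);  n_2 = (-0.9834, +0.1817)
edge 5: e_5 = (+1.06, +1.80);  n_5 = (+0.8617, -0.5074)
∠(n_2, n_5) = 159.98°
δ = |180° − 159.98°| = 20.02°
20.02° ≤ 2α = 22.62°  →  valid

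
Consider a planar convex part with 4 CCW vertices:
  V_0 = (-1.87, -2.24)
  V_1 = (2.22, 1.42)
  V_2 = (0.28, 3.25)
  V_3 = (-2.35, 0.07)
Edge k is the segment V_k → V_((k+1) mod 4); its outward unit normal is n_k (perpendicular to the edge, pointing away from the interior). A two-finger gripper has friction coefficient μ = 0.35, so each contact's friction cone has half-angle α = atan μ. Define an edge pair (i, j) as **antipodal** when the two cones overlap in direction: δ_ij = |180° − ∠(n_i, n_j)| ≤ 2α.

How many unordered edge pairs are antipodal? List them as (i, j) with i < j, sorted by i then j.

count = 2; pairs: (0,2), (1,3)

α = atan 0.35 = 19.29°;  2α = 38.58°
n_0 = (+0.6668, -0.7452)
n_1 = (+0.6862, +0.7274)
n_2 = (-0.7706, +0.6373)
n_3 = (-0.9791, -0.2034)
  (0,1): δ = 85.15°  ·
  (0,2): δ = 8.58°  ✓
  (0,3): δ = 59.91°  ·
  (1,2): δ = 86.26°  ·
  (1,3): δ = 34.93°  ✓
  (2,3): δ = 128.67°  ·
antipodal pairs: 2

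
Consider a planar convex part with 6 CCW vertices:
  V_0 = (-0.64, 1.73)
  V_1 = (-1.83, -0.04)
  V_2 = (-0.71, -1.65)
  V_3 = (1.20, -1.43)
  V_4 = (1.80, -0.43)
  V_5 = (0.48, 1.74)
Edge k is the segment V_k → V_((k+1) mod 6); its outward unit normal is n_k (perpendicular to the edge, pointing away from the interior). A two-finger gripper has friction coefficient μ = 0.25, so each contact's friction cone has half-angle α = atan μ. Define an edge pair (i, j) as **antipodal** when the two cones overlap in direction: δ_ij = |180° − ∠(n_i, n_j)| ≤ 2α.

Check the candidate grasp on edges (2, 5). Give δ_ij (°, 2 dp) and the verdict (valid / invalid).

δ = 6.06°, valid

α = atan 0.25 = 14.04°;  2α = 28.07°
edge 2: e_2 = (+1.91, +0.22);  n_2 = (+0.1144, -0.9934)
edge 5: e_5 = (-1.12, -0.01);  n_5 = (-0.0089, +1.0000)
∠(n_2, n_5) = 173.94°
δ = |180° − 173.94°| = 6.06°
6.06° ≤ 2α = 28.07°  →  valid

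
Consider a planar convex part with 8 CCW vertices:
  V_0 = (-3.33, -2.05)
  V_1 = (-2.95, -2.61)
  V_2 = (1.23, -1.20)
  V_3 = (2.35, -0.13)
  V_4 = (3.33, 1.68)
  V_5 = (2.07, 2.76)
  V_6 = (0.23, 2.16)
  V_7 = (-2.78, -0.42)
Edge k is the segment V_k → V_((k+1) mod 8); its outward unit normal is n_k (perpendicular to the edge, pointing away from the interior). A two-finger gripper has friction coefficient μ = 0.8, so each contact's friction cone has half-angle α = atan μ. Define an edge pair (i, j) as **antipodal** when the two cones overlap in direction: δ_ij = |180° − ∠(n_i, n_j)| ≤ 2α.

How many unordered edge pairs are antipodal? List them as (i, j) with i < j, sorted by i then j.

count = 14; pairs: (0,3), (0,4), (0,5), (1,4), (1,5), (1,6), (1,7), (2,5), (2,6), (2,7), (3,5), (3,6), (3,7), (4,7)

α = atan 0.8 = 38.66°;  2α = 77.32°
n_0 = (-0.8275, -0.5615)
n_1 = (+0.3196, -0.9475)
n_2 = (+0.6908, -0.7231)
n_3 = (+0.8794, -0.4761)
n_4 = (+0.6508, +0.7593)
n_5 = (-0.3100, +0.9507)
n_6 = (-0.6508, +0.7593)
n_7 = (-0.9475, +0.3197)
  (0,1): δ = 105.52°  ·
  (0,2): δ = 80.47°  ·
  (0,3): δ = 62.59°  ✓
  (0,4): δ = 15.24°  ✓
  (0,5): δ = 73.90°  ✓
  (0,6): δ = 96.44°  ·
  (0,7): δ = 127.19°  ·
  (1,2): δ = 154.95°  ·
  (1,3): δ = 137.07°  ·
  (1,4): δ = 59.24°  ✓
  (1,5): δ = 0.58°  ✓
  (1,6): δ = 21.96°  ✓
  (1,7): δ = 52.71°  ✓
  (2,3): δ = 162.12°  ·
  (2,4): δ = 84.29°  ·
  (2,5): δ = 25.63°  ✓
  (2,6): δ = 3.09°  ✓
  (2,7): δ = 27.66°  ✓
  (3,4): δ = 102.17°  ·
  (3,5): δ = 43.51°  ✓
  (3,6): δ = 20.97°  ✓
  (3,7): δ = 9.79°  ✓
  (4,5): δ = 121.34°  ·
  (4,6): δ = 98.80°  ·
  (4,7): δ = 68.04°  ✓
  (5,6): δ = 157.46°  ·
  (5,7): δ = 126.71°  ·
  (6,7): δ = 149.25°  ·
antipodal pairs: 14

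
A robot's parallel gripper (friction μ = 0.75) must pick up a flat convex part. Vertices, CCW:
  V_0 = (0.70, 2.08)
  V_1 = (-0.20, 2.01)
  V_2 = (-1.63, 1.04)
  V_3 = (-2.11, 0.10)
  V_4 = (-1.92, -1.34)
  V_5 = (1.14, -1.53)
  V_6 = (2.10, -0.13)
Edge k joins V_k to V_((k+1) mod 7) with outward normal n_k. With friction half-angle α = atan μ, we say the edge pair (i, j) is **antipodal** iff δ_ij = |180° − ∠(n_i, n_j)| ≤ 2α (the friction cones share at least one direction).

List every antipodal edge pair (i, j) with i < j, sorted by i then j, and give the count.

α = atan 0.75 = 36.87°;  2α = 73.74°
n_0 = (-0.0775, +0.9970)
n_1 = (-0.5614, +0.8276)
n_2 = (-0.8906, +0.4548)
n_3 = (-0.9914, -0.1308)
n_4 = (-0.0620, -0.9981)
n_5 = (+0.8247, -0.5655)
n_6 = (+0.8448, +0.5351)
  (0,1): δ = 150.30°  ·
  (0,2): δ = 121.50°  ·
  (0,3): δ = 86.93°  ·
  (0,4): δ = 8.00°  ✓
  (0,5): δ = 51.11°  ✓
  (0,6): δ = 117.91°  ·
  (1,2): δ = 151.20°  ·
  (1,3): δ = 116.63°  ·
  (1,4): δ = 37.70°  ✓
  (1,5): δ = 21.41°  ✓
  (1,6): δ = 88.20°  ·
  (2,3): δ = 145.43°  ·
  (2,4): δ = 66.50°  ✓
  (2,5): δ = 7.39°  ✓
  (2,6): δ = 59.40°  ✓
  (3,4): δ = 101.07°  ·
  (3,5): δ = 41.96°  ✓
  (3,6): δ = 24.84°  ✓
  (4,5): δ = 120.89°  ·
  (4,6): δ = 54.09°  ✓
  (5,6): δ = 113.21°  ·
antipodal pairs: 10

count = 10; pairs: (0,4), (0,5), (1,4), (1,5), (2,4), (2,5), (2,6), (3,5), (3,6), (4,6)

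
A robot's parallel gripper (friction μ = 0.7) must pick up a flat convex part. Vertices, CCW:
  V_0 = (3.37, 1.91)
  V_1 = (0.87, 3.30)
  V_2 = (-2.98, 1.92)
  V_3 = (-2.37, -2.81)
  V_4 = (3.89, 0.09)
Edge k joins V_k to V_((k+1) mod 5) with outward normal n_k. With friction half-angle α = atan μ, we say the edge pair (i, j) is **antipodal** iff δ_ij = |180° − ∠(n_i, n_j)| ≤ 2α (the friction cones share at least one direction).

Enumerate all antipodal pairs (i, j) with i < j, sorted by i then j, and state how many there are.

count = 4; pairs: (0,2), (0,3), (1,3), (2,4)

α = atan 0.7 = 34.99°;  2α = 69.98°
n_0 = (+0.4859, +0.8740)
n_1 = (-0.3374, +0.9414)
n_2 = (-0.9918, -0.1279)
n_3 = (+0.4203, -0.9074)
n_4 = (+0.9615, +0.2747)
  (0,1): δ = 131.21°  ·
  (0,2): δ = 53.58°  ✓
  (0,3): δ = 53.93°  ✓
  (0,4): δ = 135.02°  ·
  (1,2): δ = 102.37°  ·
  (1,3): δ = 5.14°  ✓
  (1,4): δ = 86.23°  ·
  (2,3): δ = 72.49°  ·
  (2,4): δ = 8.60°  ✓
  (3,4): δ = 98.91°  ·
antipodal pairs: 4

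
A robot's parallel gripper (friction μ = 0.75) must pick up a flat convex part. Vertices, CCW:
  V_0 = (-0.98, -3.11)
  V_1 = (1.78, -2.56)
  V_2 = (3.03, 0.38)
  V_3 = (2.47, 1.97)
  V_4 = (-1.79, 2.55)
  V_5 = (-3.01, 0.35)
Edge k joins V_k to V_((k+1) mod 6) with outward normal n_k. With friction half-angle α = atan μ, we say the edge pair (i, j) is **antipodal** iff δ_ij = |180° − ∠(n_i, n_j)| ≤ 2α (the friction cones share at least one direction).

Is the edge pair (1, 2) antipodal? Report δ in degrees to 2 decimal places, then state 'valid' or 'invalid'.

δ = 137.56°, invalid

α = atan 0.75 = 36.87°;  2α = 73.74°
edge 1: e_1 = (+1.25, +2.94);  n_1 = (+0.9203, -0.3913)
edge 2: e_2 = (-0.56, +1.59);  n_2 = (+0.9432, +0.3322)
∠(n_1, n_2) = 42.44°
δ = |180° − 42.44°| = 137.56°
137.56° > 2α = 73.74°  →  invalid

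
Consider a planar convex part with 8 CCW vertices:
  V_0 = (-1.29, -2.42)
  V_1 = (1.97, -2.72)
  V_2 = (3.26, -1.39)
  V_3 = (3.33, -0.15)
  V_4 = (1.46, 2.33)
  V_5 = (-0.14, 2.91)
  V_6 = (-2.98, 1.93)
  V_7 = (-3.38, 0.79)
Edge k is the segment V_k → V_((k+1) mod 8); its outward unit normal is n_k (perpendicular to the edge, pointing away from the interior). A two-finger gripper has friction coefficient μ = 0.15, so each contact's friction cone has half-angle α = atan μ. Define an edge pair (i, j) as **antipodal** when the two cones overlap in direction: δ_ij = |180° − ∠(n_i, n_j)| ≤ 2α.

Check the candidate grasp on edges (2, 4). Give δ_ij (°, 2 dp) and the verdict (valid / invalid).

δ = 106.69°, invalid

α = atan 0.15 = 8.53°;  2α = 17.06°
edge 2: e_2 = (+0.07, +1.24);  n_2 = (+0.9984, -0.0564)
edge 4: e_4 = (-1.60, +0.58);  n_4 = (+0.3408, +0.9401)
∠(n_2, n_4) = 73.31°
δ = |180° − 73.31°| = 106.69°
106.69° > 2α = 17.06°  →  invalid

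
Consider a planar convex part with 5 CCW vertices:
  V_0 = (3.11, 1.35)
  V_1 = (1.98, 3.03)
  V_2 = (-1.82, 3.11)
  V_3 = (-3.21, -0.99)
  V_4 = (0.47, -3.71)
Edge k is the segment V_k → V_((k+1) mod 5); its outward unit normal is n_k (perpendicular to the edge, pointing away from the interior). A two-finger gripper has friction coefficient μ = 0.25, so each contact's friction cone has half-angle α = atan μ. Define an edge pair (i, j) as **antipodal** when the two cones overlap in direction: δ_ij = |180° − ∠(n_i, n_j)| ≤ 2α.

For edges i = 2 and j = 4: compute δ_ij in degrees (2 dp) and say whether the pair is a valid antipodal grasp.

α = atan 0.25 = 14.04°;  2α = 28.07°
edge 2: e_2 = (-1.39, -4.10);  n_2 = (-0.9471, +0.3211)
edge 4: e_4 = (+2.64, +5.06);  n_4 = (+0.8866, -0.4626)
∠(n_2, n_4) = 171.18°
δ = |180° − 171.18°| = 8.82°
8.82° ≤ 2α = 28.07°  →  valid

δ = 8.82°, valid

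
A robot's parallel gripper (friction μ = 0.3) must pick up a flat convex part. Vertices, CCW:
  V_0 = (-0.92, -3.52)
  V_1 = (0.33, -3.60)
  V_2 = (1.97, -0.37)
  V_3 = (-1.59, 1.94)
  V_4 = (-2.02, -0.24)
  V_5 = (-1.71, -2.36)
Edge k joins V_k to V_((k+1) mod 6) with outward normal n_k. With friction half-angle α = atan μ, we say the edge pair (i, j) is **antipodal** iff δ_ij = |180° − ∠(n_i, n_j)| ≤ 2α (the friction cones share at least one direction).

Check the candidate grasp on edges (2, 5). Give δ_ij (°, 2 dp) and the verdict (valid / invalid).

δ = 22.77°, valid

α = atan 0.3 = 16.70°;  2α = 33.40°
edge 2: e_2 = (-3.56, +2.31);  n_2 = (+0.5443, +0.8389)
edge 5: e_5 = (+0.79, -1.16);  n_5 = (-0.8265, -0.5629)
∠(n_2, n_5) = 157.23°
δ = |180° − 157.23°| = 22.77°
22.77° ≤ 2α = 33.40°  →  valid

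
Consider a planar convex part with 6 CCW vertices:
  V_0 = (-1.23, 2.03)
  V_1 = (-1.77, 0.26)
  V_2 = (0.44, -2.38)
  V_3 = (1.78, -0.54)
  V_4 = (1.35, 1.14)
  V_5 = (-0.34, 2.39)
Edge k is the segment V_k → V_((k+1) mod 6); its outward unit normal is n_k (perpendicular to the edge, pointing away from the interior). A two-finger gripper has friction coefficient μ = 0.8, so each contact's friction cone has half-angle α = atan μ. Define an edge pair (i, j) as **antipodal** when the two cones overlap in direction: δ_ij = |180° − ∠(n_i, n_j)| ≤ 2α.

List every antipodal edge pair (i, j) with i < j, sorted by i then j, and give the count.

α = atan 0.8 = 38.66°;  2α = 77.32°
n_0 = (-0.9565, +0.2918)
n_1 = (-0.7668, -0.6419)
n_2 = (+0.8084, -0.5887)
n_3 = (+0.9688, +0.2480)
n_4 = (+0.5947, +0.8040)
n_5 = (-0.3750, +0.9270)
  (0,1): δ = 123.10°  ·
  (0,2): δ = 19.10°  ✓
  (0,3): δ = 31.32°  ✓
  (0,4): δ = 70.48°  ✓
  (0,5): δ = 128.99°  ·
  (1,2): δ = 76.00°  ✓
  (1,3): δ = 25.58°  ✓
  (1,4): δ = 13.58°  ✓
  (1,5): δ = 72.09°  ✓
  (2,3): δ = 129.58°  ·
  (2,4): δ = 90.42°  ·
  (2,5): δ = 31.91°  ✓
  (3,4): δ = 140.85°  ·
  (3,5): δ = 82.33°  ·
  (4,5): δ = 121.49°  ·
antipodal pairs: 8

count = 8; pairs: (0,2), (0,3), (0,4), (1,2), (1,3), (1,4), (1,5), (2,5)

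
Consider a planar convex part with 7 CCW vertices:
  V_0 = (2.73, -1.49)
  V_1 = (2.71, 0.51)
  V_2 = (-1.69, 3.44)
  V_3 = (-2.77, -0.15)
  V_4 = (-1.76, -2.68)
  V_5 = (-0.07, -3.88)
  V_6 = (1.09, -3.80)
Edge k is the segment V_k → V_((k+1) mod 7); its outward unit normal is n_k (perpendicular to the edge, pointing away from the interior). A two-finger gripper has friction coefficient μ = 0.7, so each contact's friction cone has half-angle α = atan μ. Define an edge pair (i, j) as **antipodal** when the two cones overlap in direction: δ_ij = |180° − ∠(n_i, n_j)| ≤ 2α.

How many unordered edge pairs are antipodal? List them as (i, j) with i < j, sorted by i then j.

α = atan 0.7 = 34.99°;  2α = 69.98°
n_0 = (+1.0000, +0.0100)
n_1 = (+0.5543, +0.8323)
n_2 = (-0.9576, +0.2881)
n_3 = (-0.9287, -0.3708)
n_4 = (-0.5790, -0.8154)
n_5 = (+0.0688, -0.9976)
n_6 = (+0.8154, -0.5789)
  (0,1): δ = 124.23°  ·
  (0,2): δ = 17.32°  ✓
  (0,3): δ = 21.19°  ✓
  (0,4): δ = 54.05°  ✓
  (0,5): δ = 93.37°  ·
  (0,6): δ = 144.05°  ·
  (1,2): δ = 73.08°  ·
  (1,3): δ = 34.58°  ✓
  (1,4): δ = 1.72°  ✓
  (1,5): δ = 37.61°  ✓
  (1,6): δ = 88.29°  ·
  (2,3): δ = 141.49°  ·
  (2,4): δ = 108.63°  ·
  (2,5): δ = 69.31°  ✓
  (2,6): δ = 18.63°  ✓
  (3,4): δ = 147.14°  ·
  (3,5): δ = 107.82°  ·
  (3,6): δ = 57.14°  ✓
  (4,5): δ = 140.68°  ·
  (4,6): δ = 90.00°  ·
  (5,6): δ = 129.32°  ·
antipodal pairs: 9

count = 9; pairs: (0,2), (0,3), (0,4), (1,3), (1,4), (1,5), (2,5), (2,6), (3,6)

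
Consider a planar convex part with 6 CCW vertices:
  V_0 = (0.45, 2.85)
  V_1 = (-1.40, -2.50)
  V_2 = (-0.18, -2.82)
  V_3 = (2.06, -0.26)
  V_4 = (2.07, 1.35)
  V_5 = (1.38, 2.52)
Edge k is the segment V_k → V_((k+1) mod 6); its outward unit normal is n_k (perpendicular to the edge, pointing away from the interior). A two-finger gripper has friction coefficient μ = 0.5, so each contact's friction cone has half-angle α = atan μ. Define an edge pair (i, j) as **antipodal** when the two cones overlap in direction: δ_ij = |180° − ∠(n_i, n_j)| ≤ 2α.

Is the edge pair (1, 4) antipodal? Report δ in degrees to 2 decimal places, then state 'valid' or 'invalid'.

α = atan 0.5 = 26.57°;  2α = 53.13°
edge 1: e_1 = (+1.22, -0.32);  n_1 = (-0.2537, -0.9673)
edge 4: e_4 = (-0.69, +1.17);  n_4 = (+0.8614, +0.5080)
∠(n_1, n_4) = 135.23°
δ = |180° − 135.23°| = 44.77°
44.77° ≤ 2α = 53.13°  →  valid

δ = 44.77°, valid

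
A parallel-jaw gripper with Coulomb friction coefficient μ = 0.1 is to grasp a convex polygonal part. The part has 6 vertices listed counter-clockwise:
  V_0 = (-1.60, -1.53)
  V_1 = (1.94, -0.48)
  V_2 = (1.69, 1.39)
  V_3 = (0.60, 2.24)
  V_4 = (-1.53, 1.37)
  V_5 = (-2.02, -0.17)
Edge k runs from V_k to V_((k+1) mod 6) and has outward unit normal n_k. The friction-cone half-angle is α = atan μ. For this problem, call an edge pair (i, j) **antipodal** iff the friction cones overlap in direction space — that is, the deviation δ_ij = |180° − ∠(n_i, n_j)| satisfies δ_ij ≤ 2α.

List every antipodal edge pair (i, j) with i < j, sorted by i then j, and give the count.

count = 2; pairs: (0,3), (1,5)

α = atan 0.1 = 5.71°;  2α = 11.42°
n_0 = (+0.2844, -0.9587)
n_1 = (+0.9912, +0.1325)
n_2 = (+0.6149, +0.7886)
n_3 = (-0.3781, +0.9258)
n_4 = (-0.9529, +0.3032)
n_5 = (-0.9555, -0.2951)
  (0,1): δ = 98.91°  ·
  (0,2): δ = 54.47°  ·
  (0,3): δ = 5.70°  ✓
  (0,4): δ = 55.83°  ·
  (0,5): δ = 90.64°  ·
  (1,2): δ = 135.56°  ·
  (1,3): δ = 75.40°  ·
  (1,4): δ = 25.26°  ·
  (1,5): δ = 9.55°  ✓
  (2,3): δ = 119.83°  ·
  (2,4): δ = 69.70°  ·
  (2,5): δ = 34.89°  ·
  (3,4): δ = 129.87°  ·
  (3,5): δ = 95.06°  ·
  (4,5): δ = 145.19°  ·
antipodal pairs: 2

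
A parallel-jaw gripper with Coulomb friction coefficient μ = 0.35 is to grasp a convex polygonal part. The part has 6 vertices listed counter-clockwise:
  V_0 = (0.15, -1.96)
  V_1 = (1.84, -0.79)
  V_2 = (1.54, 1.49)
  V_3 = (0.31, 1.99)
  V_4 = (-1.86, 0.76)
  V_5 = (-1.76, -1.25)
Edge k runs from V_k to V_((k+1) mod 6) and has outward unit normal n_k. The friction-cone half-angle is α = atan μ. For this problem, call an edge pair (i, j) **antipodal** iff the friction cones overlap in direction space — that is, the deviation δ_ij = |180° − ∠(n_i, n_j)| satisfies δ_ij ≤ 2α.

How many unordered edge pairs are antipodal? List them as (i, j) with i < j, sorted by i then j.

count = 3; pairs: (0,3), (1,4), (2,5)

α = atan 0.35 = 19.29°;  2α = 38.58°
n_0 = (+0.5692, -0.8222)
n_1 = (+0.9915, +0.1305)
n_2 = (+0.3766, +0.9264)
n_3 = (-0.4931, +0.8700)
n_4 = (-0.9988, -0.0497)
n_5 = (-0.3484, -0.9373)
  (0,1): δ = 117.20°  ·
  (0,2): δ = 56.82°  ·
  (0,3): δ = 5.15°  ✓
  (0,4): δ = 58.15°  ·
  (0,5): δ = 124.91°  ·
  (1,2): δ = 119.62°  ·
  (1,3): δ = 67.95°  ·
  (1,4): δ = 4.65°  ✓
  (1,5): δ = 62.11°  ·
  (2,3): δ = 128.33°  ·
  (2,4): δ = 65.03°  ·
  (2,5): δ = 1.73°  ✓
  (3,4): δ = 116.70°  ·
  (3,5): δ = 49.94°  ·
  (4,5): δ = 113.24°  ·
antipodal pairs: 3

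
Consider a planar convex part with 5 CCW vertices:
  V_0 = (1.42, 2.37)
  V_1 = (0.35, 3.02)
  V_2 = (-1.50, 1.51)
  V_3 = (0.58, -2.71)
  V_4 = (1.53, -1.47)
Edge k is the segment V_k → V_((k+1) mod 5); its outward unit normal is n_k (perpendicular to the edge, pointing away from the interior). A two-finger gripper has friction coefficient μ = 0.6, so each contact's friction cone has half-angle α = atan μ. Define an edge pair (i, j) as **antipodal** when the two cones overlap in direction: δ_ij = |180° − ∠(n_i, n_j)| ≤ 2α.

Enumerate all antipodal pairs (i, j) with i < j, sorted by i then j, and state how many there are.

count = 4; pairs: (0,2), (1,3), (1,4), (2,4)

α = atan 0.6 = 30.96°;  2α = 61.93°
n_0 = (+0.5192, +0.8547)
n_1 = (-0.6323, +0.7747)
n_2 = (-0.8970, -0.4421)
n_3 = (+0.7938, -0.6082)
n_4 = (+0.9996, +0.0286)
  (0,1): δ = 109.50°  ·
  (0,2): δ = 32.48°  ✓
  (0,3): δ = 83.82°  ·
  (0,4): δ = 122.92°  ·
  (1,2): δ = 102.98°  ·
  (1,3): δ = 13.32°  ✓
  (1,4): δ = 52.42°  ✓
  (2,3): δ = 63.70°  ·
  (2,4): δ = 24.60°  ✓
  (3,4): δ = 140.90°  ·
antipodal pairs: 4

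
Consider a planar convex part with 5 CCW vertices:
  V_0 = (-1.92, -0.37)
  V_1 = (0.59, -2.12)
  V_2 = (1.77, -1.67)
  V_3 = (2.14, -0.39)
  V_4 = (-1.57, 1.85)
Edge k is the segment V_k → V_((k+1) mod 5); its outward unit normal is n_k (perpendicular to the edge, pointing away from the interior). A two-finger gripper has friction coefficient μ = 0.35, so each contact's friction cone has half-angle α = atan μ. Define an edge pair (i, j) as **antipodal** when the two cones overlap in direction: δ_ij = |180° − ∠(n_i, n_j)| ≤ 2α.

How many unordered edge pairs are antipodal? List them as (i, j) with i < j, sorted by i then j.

count = 2; pairs: (0,3), (2,4)

α = atan 0.35 = 19.29°;  2α = 38.58°
n_0 = (-0.5719, -0.8203)
n_1 = (+0.3563, -0.9344)
n_2 = (+0.9607, -0.2777)
n_3 = (+0.5169, +0.8561)
n_4 = (-0.9878, +0.1557)
  (0,1): δ = 124.24°  ·
  (0,2): δ = 71.24°  ·
  (0,3): δ = 3.76°  ✓
  (0,4): δ = 115.93°  ·
  (1,2): δ = 127.00°  ·
  (1,3): δ = 52.00°  ·
  (1,4): δ = 60.17°  ·
  (2,3): δ = 105.00°  ·
  (2,4): δ = 7.16°  ✓
  (3,4): δ = 67.84°  ·
antipodal pairs: 2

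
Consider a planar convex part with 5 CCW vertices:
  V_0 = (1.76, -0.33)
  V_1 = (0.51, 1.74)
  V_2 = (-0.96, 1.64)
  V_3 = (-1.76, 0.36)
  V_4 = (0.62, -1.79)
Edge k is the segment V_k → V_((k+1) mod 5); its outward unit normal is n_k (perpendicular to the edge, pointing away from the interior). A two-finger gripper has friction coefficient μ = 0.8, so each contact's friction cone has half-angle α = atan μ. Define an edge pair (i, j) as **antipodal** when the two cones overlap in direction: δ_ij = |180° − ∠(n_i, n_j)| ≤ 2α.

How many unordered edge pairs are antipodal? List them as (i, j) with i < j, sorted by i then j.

count = 5; pairs: (0,2), (0,3), (1,3), (1,4), (2,4)

α = atan 0.8 = 38.66°;  2α = 77.32°
n_0 = (+0.8560, +0.5169)
n_1 = (-0.0679, +0.9977)
n_2 = (-0.8480, +0.5300)
n_3 = (-0.6703, -0.7421)
n_4 = (+0.7882, -0.6154)
  (0,1): δ = 117.23°  ·
  (0,2): δ = 63.13°  ✓
  (0,3): δ = 16.78°  ✓
  (0,4): δ = 110.89°  ·
  (1,2): δ = 125.90°  ·
  (1,3): δ = 45.99°  ✓
  (1,4): δ = 48.12°  ✓
  (2,3): δ = 100.09°  ·
  (2,4): δ = 5.98°  ✓
  (3,4): δ = 85.89°  ·
antipodal pairs: 5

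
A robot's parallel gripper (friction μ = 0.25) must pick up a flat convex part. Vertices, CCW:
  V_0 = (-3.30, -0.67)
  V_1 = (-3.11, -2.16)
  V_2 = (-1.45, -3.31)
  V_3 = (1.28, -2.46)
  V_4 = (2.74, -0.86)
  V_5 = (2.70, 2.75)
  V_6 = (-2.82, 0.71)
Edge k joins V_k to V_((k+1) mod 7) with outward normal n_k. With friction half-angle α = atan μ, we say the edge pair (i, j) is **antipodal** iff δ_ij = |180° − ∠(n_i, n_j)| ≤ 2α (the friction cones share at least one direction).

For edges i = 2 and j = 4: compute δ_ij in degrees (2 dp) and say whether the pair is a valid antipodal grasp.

α = atan 0.25 = 14.04°;  2α = 28.07°
edge 2: e_2 = (+2.73, +0.85);  n_2 = (+0.2973, -0.9548)
edge 4: e_4 = (-0.04, +3.61);  n_4 = (+0.9999, +0.0111)
∠(n_2, n_4) = 73.34°
δ = |180° − 73.34°| = 106.66°
106.66° > 2α = 28.07°  →  invalid

δ = 106.66°, invalid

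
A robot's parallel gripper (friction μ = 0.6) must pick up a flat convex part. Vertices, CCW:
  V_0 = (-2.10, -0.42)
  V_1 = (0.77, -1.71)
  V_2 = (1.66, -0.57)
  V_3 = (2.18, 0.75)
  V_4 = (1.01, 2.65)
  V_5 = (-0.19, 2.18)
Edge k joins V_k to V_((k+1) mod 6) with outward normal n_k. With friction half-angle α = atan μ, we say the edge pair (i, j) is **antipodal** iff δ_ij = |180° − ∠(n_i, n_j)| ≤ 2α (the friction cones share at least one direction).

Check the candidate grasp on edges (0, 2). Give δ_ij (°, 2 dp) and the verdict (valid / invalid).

α = atan 0.6 = 30.96°;  2α = 61.93°
edge 0: e_0 = (+2.87, -1.29);  n_0 = (-0.4100, -0.9121)
edge 2: e_2 = (+0.52, +1.32);  n_2 = (+0.9304, -0.3665)
∠(n_0, n_2) = 92.70°
δ = |180° − 92.70°| = 87.30°
87.30° > 2α = 61.93°  →  invalid

δ = 87.30°, invalid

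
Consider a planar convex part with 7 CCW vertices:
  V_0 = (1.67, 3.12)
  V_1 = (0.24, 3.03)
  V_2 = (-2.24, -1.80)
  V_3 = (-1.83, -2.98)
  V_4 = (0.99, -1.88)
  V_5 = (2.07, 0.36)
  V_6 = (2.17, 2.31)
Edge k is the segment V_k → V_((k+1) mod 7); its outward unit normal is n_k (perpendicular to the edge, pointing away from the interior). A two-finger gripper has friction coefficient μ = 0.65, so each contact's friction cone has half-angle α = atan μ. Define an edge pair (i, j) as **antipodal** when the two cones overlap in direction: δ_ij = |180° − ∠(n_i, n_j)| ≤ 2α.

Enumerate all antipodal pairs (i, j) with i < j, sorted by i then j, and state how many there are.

α = atan 0.65 = 33.02°;  2α = 66.05°
n_0 = (-0.0628, +0.9980)
n_1 = (-0.8896, +0.4568)
n_2 = (-0.9446, -0.3282)
n_3 = (+0.3634, -0.9316)
n_4 = (+0.9008, -0.4343)
n_5 = (+0.9987, -0.0512)
n_6 = (+0.8509, +0.5253)
  (0,1): δ = 120.78°  ·
  (0,2): δ = 74.44°  ·
  (0,3): δ = 17.71°  ✓
  (0,4): δ = 60.66°  ✓
  (0,5): δ = 83.46°  ·
  (0,6): δ = 118.09°  ·
  (1,2): δ = 133.66°  ·
  (1,3): δ = 41.51°  ✓
  (1,4): δ = 1.44°  ✓
  (1,5): δ = 24.24°  ✓
  (1,6): δ = 58.86°  ✓
  (2,3): δ = 87.85°  ·
  (2,4): δ = 44.90°  ✓
  (2,5): δ = 22.10°  ✓
  (2,6): δ = 12.53°  ✓
  (3,4): δ = 137.05°  ·
  (3,5): δ = 114.24°  ·
  (3,6): δ = 79.62°  ·
  (4,5): δ = 157.19°  ·
  (4,6): δ = 122.57°  ·
  (5,6): δ = 145.38°  ·
antipodal pairs: 9

count = 9; pairs: (0,3), (0,4), (1,3), (1,4), (1,5), (1,6), (2,4), (2,5), (2,6)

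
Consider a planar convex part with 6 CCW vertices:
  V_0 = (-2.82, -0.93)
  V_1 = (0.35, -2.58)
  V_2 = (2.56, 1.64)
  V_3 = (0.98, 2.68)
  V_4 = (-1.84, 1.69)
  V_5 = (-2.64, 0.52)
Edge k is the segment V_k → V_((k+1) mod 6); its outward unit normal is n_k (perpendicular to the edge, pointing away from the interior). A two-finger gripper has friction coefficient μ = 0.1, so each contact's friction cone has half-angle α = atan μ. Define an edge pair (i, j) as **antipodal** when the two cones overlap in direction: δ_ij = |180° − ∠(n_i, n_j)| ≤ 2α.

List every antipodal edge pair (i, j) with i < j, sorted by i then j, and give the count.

count = 2; pairs: (0,2), (1,4)

α = atan 0.1 = 5.71°;  2α = 11.42°
n_0 = (-0.4617, -0.8870)
n_1 = (+0.8859, -0.4639)
n_2 = (+0.5498, +0.8353)
n_3 = (-0.3312, +0.9435)
n_4 = (-0.8255, +0.5644)
n_5 = (-0.9924, +0.1232)
  (0,1): δ = 90.14°  ·
  (0,2): δ = 5.86°  ✓
  (0,3): δ = 46.84°  ·
  (0,4): δ = 83.13°  ·
  (0,5): δ = 110.42°  ·
  (1,2): δ = 95.71°  ·
  (1,3): δ = 43.01°  ·
  (1,4): δ = 6.72°  ✓
  (1,5): δ = 20.56°  ·
  (2,3): δ = 127.30°  ·
  (2,4): δ = 91.01°  ·
  (2,5): δ = 63.72°  ·
  (3,4): δ = 143.71°  ·
  (3,5): δ = 116.42°  ·
  (4,5): δ = 152.71°  ·
antipodal pairs: 2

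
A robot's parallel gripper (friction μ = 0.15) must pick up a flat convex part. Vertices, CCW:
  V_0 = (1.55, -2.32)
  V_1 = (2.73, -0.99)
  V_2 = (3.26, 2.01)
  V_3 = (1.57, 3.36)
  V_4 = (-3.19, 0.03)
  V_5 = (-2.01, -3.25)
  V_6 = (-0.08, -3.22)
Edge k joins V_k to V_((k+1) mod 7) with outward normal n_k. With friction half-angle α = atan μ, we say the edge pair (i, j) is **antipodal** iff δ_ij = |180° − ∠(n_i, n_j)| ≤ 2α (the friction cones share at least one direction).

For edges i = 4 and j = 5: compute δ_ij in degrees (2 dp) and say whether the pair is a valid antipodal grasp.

α = atan 0.15 = 8.53°;  2α = 17.06°
edge 4: e_4 = (+1.18, -3.28);  n_4 = (-0.9410, -0.3385)
edge 5: e_5 = (+1.93, +0.03);  n_5 = (+0.0155, -0.9999)
∠(n_4, n_5) = 71.10°
δ = |180° − 71.10°| = 108.90°
108.90° > 2α = 17.06°  →  invalid

δ = 108.90°, invalid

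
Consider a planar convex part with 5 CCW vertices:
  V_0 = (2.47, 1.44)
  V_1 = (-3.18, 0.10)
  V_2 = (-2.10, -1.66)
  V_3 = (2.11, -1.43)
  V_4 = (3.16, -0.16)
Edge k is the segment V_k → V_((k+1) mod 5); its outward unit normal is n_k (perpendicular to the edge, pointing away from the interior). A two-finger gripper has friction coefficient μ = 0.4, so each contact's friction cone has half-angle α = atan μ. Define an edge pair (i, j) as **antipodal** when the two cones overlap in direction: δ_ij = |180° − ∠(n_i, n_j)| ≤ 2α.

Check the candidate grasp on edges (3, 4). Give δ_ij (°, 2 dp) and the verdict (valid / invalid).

δ = 117.09°, invalid

α = atan 0.4 = 21.80°;  2α = 43.60°
edge 3: e_3 = (+1.05, +1.27);  n_3 = (+0.7707, -0.6372)
edge 4: e_4 = (-0.69, +1.60);  n_4 = (+0.9183, +0.3960)
∠(n_3, n_4) = 62.91°
δ = |180° − 62.91°| = 117.09°
117.09° > 2α = 43.60°  →  invalid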